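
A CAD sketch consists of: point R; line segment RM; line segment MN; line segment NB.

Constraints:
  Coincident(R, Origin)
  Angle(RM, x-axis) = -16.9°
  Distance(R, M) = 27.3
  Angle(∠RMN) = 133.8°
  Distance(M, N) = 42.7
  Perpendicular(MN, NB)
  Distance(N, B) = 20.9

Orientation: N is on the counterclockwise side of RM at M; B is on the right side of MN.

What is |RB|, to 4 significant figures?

73.77

∠RMN = 133.8°, so MN runs at -16.9° + (180° − 133.8°) = 29.30° from the x-axis; with |MN| = 42.7, N = M + 42.7·(cos 29.30°, sin 29.30°) = (63.36, 12.96). MN is perpendicular to NB; with |NB| = 20.9 on the right of MN, B = N + 20.9·(0.4894, -0.8721) = (73.59, -5.266). Then |RB| = |B − R| = 73.77.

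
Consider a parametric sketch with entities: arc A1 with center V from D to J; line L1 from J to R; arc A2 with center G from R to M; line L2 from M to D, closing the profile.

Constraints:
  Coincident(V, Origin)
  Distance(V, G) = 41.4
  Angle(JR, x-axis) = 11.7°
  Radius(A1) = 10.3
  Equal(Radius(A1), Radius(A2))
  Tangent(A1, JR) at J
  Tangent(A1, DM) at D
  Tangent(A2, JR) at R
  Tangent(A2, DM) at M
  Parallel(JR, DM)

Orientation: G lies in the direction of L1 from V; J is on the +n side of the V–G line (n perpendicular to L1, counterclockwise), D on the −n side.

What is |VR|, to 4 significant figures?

42.66

The slot axis is L1's direction at 11.7°, so u = (cos 11.7°, sin 11.7°) = (0.9792, 0.2028) and n = (−sin 11.7°, cos 11.7°) = (-0.2028, 0.9792). V is at the origin and G lies 41.4 along u from V, so G = 41.4·u = (40.54, 8.395). Tangency of A1 to both parallel lines with radius 10.3 puts J and D at V ± 10.3·n: J = (-2.089, 10.09), D = (2.089, -10.09). Equal radii place R and M the same way about G: R = G + 10.3·n = (38.45, 18.48), M = G − 10.3·n = (42.63, -1.691). Then |VR| = |R − V| = 42.66.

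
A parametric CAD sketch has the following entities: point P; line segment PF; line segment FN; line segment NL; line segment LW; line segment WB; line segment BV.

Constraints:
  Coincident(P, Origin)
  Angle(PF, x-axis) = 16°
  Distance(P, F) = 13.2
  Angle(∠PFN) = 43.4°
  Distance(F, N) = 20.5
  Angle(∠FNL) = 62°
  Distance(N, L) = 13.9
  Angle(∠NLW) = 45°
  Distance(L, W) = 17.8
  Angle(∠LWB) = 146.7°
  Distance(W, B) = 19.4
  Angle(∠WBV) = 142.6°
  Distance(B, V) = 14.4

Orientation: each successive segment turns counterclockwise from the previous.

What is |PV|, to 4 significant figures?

44.06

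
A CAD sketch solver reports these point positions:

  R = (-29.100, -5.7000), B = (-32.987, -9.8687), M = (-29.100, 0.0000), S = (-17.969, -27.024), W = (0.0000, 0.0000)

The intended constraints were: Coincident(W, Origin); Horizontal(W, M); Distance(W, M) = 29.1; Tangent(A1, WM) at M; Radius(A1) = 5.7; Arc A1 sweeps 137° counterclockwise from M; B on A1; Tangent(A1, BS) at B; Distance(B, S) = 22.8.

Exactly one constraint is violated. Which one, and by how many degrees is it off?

Tangent(A1, BS) at B — off by 5.80°.

W = (0.00, 0.00) ✓; W.y = 0.00, M.y = 0.00 ✓; |WM| = 29.10 ✓; ∠(RM, MW) = 90.00° ✓; |RM| = 5.700 ✓; bearing(R→B) − bearing(R→M) = 137.0° ✓; |RB| = 5.700 ✓; ∠(RB, BS) = 95.80° ✗; |BS| = 22.80 ✓.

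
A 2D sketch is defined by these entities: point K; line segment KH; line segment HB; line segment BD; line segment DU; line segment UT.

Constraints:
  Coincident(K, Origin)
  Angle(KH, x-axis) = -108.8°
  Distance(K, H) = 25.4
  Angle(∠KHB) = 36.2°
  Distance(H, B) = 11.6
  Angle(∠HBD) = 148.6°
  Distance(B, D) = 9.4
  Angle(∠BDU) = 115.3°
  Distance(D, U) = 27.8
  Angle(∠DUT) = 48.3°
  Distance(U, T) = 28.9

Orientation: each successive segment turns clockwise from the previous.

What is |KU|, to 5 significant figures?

17.951

∠HBD = 148.6° gives BD at 76.000° from the x-axis; with |BD| = 9.4, D = (-9.3804, -3.8549). ∠BDU = 115.3° gives DU at 11.300° from the x-axis; with |DU| = 27.8, U = (17.881, 1.5924). Then |KU| = |U − K| = 17.951.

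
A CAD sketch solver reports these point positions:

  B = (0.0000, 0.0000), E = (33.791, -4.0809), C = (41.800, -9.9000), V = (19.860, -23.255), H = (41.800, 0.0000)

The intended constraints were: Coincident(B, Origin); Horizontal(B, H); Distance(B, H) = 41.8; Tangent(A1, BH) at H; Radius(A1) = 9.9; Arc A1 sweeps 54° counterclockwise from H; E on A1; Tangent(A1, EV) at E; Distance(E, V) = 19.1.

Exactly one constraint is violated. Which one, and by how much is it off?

Distance(E, V) = 19.1 — off by 4.60.

B = (0.00, 0.00) ✓; B.y = 0.00, H.y = 0.00 ✓; |BH| = 41.80 ✓; ∠(CH, HB) = 90.00° ✓; |CH| = 9.900 ✓; bearing(C→E) − bearing(C→H) = 54.00° ✓; |CE| = 9.900 ✓; ∠(CE, EV) = 90.00° ✓; |EV| = 23.70 ✗.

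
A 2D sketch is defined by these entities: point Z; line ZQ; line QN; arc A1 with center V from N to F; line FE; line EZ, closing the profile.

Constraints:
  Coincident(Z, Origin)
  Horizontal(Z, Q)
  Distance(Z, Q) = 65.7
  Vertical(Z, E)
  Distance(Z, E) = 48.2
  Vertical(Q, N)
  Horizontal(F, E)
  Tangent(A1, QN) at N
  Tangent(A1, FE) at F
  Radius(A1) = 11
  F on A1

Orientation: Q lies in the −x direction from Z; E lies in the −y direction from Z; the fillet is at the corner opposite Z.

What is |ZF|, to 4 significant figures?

72.91

Z is at the origin; Z and Q share the same y with |ZQ| = 65.7 and Q on the −x side, so Q = (-65.70, 0.000). ZE is vertical with |ZE| = 48.2 and E on the −y side, so E = (0.000, -48.20). The virtual corner opposite Z is at (-65.70, -48.20). Since A1 is tangent to QN there, VN ⟂ QN and A1 meets FE tangentially, so VF is at right angles to FE, with radius 11.0, so the center V sits 11.0 in from both sides at V = (-54.70, -37.20). That places the tangent points at N = (-65.70, -37.20) on QN and F = (-54.70, -48.20) on FE. Then |ZF| = |F − Z| = 72.91.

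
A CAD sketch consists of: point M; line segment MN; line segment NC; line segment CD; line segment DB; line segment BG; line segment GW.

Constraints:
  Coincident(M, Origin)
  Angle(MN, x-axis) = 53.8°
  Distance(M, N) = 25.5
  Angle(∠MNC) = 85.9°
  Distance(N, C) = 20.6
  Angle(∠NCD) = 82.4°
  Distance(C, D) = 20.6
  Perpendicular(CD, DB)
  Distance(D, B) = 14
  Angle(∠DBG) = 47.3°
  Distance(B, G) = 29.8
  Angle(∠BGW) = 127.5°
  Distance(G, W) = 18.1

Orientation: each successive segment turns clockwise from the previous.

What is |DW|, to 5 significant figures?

31.588

M is at the origin; MN runs at 53.8° with length 25.5, so N = (15.060, 20.577). ∠MNC = 85.9° gives NC at -40.300° from the x-axis; with |NC| = 20.6, C = (30.771, 7.2536). ∠NCD = 82.4° gives CD at -137.90° from the x-axis; with |CD| = 20.6, D = (15.487, -6.5572). The perpendicularity gives DB at right angles to CD, so DB runs at 132.10°; with |DB| = 14.0, B = (6.1007, 3.8305). ∠DBG = 47.3° gives BG at -0.60000° from the x-axis; with |BG| = 29.8, G = (35.899, 3.5184). ∠BGW = 127.5° gives GW at -53.100° from the x-axis; with |GW| = 18.1, W = (46.767, -10.956). Then |DW| = |W − D| = 31.588.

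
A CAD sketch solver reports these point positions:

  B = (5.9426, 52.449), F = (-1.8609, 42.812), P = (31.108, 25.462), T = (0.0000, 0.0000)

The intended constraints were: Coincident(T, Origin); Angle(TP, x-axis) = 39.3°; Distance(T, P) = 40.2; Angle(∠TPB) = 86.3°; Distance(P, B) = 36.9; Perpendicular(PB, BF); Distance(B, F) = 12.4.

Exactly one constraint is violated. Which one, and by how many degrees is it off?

Perpendicular(PB, BF) — off by 8.00°.

T = (0.00, 0.00) ✓; TP at 39.30° ✓; |TP| = 40.20 ✓; ∠TPB = 86.30° ✓; |PB| = 36.90 ✓; ∠(PB, BF) = 98.00° ✗; |BF| = 12.40 ✓.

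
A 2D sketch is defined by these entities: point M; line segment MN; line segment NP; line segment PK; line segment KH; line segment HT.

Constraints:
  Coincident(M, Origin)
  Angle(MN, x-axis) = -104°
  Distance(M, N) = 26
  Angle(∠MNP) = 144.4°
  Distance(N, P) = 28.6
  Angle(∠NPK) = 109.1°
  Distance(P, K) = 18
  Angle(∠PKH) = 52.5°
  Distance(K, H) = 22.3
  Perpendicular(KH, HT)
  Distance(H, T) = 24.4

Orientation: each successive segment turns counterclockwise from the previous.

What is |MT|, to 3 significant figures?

50.8

M is at the origin; MN runs at -104.0° with length 26.0, so N = (-6.29, -25.2). ∠MNP = 144.4° gives NP at -68.4° from the x-axis; with |NP| = 28.6, P = (4.24, -51.8). ∠NPK = 109.1° gives PK at 2.50° from the x-axis; with |PK| = 18.0, K = (22.2, -51.0). ∠PKH = 52.5° gives KH at 130° from the x-axis; with |KH| = 22.3, H = (7.89, -34.0). The perpendicularity gives HT at right angles to KH, so HT runs at -140°; with |HT| = 24.4, T = (-10.8, -49.6). Then |MT| = |T − M| = 50.8.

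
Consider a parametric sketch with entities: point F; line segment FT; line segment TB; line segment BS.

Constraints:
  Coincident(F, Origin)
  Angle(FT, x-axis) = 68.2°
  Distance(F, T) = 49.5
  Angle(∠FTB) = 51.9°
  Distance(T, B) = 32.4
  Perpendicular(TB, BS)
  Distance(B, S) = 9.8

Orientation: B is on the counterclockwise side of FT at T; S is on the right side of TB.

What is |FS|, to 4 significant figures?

48.79

∠FTB = 51.9°, so TB runs at 68.2° + (180° − 51.9°) = 196.3° from the x-axis; with |TB| = 32.4, B = T + 32.4·(cos 196.3°, sin 196.3°) = (-12.71, 36.87). The perpendicularity gives BS at right angles to TB; with |BS| = 9.8 on the right of TB, S = B + 9.8·(-0.2807, 0.9598) = (-15.47, 46.27). Then |FS| = |S − F| = 48.79.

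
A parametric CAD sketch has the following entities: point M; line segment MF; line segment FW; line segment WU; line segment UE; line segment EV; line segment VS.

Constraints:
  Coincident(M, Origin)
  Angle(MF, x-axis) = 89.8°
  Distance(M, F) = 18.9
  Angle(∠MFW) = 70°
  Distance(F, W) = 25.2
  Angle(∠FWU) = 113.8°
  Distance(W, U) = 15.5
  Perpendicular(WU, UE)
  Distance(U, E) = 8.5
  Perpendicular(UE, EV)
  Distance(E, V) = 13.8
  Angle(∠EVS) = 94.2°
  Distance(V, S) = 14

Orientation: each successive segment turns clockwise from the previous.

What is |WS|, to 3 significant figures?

5.50

M is at the origin; MF runs at 89.8° with length 18.9, so F = (0.0660, 18.9). ∠MFW = 70.0° gives FW at -20.2° from the x-axis; with |FW| = 25.2, W = (23.7, 10.2). ∠FWU = 113.8° gives WU at -86.4° from the x-axis; with |WU| = 15.5, U = (24.7, -5.27). The perpendicularity gives UE at right angles to WU, so UE runs at -176°; with |UE| = 8.5, E = (16.2, -5.80). UE is perpendicular to EV, so EV runs at 93.6°; with |EV| = 13.8, V = (15.3, 7.97). ∠EVS = 94.2° gives VS at 7.80° from the x-axis; with |VS| = 14.0, S = (29.2, 9.87). Then |WS| = |S − W| = 5.50.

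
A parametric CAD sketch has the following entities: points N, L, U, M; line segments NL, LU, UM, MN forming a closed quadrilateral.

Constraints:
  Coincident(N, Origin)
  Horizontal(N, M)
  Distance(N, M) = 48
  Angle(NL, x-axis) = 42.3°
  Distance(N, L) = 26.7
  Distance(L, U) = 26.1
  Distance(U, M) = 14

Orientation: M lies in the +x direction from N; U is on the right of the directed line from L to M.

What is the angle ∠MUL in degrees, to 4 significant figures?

109.5°

Checks: |LU| = 26.10 ✓; |UM| = 14.00 ✓.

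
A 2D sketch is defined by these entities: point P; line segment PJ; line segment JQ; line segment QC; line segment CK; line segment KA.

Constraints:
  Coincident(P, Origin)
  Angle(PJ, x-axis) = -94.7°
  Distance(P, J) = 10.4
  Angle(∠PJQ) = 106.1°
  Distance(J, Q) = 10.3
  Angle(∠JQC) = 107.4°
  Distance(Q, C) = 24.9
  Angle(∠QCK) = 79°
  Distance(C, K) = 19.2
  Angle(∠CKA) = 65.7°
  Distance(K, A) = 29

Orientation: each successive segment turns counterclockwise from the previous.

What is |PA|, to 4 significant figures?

15.69

P is at the origin; PJ runs at -94.7° with length 10.4, so J = (-0.8522, -10.37). ∠PJQ = 106.1° gives JQ at -20.80° from the x-axis; with |JQ| = 10.3, Q = (8.777, -14.02). ∠JQC = 107.4° gives QC at 51.80° from the x-axis; with |QC| = 24.9, C = (24.17, 5.545). ∠QCK = 79.0° gives CK at 152.8° from the x-axis; with |CK| = 19.2, K = (7.098, 14.32). ∠CKA = 65.7° gives KA at -92.90° from the x-axis; with |KA| = 29.0, A = (5.631, -14.64). Then |PA| = |A − P| = 15.69.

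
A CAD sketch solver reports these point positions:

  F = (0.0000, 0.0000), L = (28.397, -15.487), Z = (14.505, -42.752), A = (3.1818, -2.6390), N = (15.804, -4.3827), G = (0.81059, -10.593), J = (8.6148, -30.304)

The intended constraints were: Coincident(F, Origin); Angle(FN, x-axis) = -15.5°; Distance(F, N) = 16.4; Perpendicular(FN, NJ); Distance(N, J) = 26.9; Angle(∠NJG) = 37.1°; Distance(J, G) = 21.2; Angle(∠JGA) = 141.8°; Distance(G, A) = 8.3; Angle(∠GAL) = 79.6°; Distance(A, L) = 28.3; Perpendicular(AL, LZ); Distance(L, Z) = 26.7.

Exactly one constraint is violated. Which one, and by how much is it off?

Distance(L, Z) = 26.7 — off by 3.90.

F = (0.00, 0.00) ✓; FN at -15.50° ✓; |FN| = 16.40 ✓; ∠(FN, NJ) = 90.00° ✓; |NJ| = 26.90 ✓; ∠NJG = 37.10° ✓; |JG| = 21.20 ✓; ∠JGA = 141.8° ✓; |GA| = 8.300 ✓; ∠GAL = 79.60° ✓; |AL| = 28.30 ✓; ∠(AL, LZ) = 90.00° ✓; |LZ| = 30.60 ✗.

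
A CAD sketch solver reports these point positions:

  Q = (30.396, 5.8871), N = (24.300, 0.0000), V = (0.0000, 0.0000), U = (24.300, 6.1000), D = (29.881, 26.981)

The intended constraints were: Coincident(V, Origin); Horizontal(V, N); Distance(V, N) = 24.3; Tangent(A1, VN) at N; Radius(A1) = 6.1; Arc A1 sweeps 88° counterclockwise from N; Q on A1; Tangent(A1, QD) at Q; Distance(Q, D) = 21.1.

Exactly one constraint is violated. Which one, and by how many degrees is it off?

Tangent(A1, QD) at Q — off by 3.40°.

V = (0.00, 0.00) ✓; V.y = 0.00, N.y = 0.00 ✓; |VN| = 24.30 ✓; ∠(UN, NV) = 90.00° ✓; |UN| = 6.100 ✓; bearing(U→Q) − bearing(U→N) = 88.00° ✓; |UQ| = 6.100 ✓; ∠(UQ, QD) = 86.60° ✗; |QD| = 21.10 ✓.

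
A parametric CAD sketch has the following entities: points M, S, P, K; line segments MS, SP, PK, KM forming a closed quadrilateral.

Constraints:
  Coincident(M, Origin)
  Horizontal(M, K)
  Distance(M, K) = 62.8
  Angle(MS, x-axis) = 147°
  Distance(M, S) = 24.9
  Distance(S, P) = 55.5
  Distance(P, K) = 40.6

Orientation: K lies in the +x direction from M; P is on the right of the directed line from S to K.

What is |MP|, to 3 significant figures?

30.6

M is at the origin; M and K share the same y with |MK| = 62.8 and K in +x, so K = (62.8, 0). MS runs at 147.0° with |MS| = 24.9, so S = (-20.9, 13.6). P is determined by |SP| = 55.5 and |PK| = 40.6 together: it lies at the intersection of circle(S, 55.5) and circle(K, 40.6). With |SK| = 84.8, the foot of the radical line on SK is 50.8 from S and the perpendicular offset is √(55.5² − 50.8²) = 22.3. Taking the right-of-SK solution: P = (25.7, -16.6).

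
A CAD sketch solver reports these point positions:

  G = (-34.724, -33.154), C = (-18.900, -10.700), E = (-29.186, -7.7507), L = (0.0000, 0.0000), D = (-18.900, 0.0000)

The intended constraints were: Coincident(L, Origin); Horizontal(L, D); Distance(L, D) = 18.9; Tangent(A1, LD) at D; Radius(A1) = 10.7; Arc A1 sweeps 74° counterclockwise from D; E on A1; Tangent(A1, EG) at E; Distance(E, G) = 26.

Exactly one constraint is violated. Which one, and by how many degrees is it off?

Tangent(A1, EG) at E — off by 3.70°.

L = (0.00, 0.00) ✓; L.y = 0.00, D.y = 0.00 ✓; |LD| = 18.90 ✓; ∠(CD, DL) = 90.00° ✓; |CD| = 10.70 ✓; bearing(C→E) − bearing(C→D) = 74.00° ✓; |CE| = 10.70 ✓; ∠(CE, EG) = 86.30° ✗; |EG| = 26.00 ✓.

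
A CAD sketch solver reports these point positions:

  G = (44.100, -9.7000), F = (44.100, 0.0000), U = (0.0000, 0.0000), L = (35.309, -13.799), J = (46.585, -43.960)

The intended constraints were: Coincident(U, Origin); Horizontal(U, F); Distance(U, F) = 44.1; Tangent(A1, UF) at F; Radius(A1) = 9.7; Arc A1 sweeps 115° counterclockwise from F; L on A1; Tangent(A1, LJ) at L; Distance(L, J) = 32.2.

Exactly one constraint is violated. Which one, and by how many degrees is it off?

Tangent(A1, LJ) at L — off by 4.50°.

U = (0.00, 0.00) ✓; U.y = 0.00, F.y = 0.00 ✓; |UF| = 44.10 ✓; ∠(GF, FU) = 90.00° ✓; |GF| = 9.700 ✓; bearing(G→L) − bearing(G→F) = 115.0° ✓; |GL| = 9.700 ✓; ∠(GL, LJ) = 94.50° ✗; |LJ| = 32.20 ✓.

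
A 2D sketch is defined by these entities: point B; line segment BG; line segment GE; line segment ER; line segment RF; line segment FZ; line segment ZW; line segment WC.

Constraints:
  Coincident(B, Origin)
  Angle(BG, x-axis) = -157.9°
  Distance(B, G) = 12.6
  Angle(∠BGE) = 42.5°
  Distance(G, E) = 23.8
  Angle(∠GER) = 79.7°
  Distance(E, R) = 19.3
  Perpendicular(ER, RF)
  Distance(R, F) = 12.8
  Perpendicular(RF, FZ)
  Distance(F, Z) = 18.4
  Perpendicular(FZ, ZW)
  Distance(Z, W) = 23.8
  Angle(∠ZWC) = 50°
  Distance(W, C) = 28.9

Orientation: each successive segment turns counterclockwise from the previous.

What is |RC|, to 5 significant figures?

8.4488

B is at the origin; BG runs at -157.9° with length 12.6, so G = (-11.674, -4.7404). ∠BGE = 42.5° gives GE at -20.400° from the x-axis; with |GE| = 23.8, E = (10.633, -13.036). ∠GER = 79.7° gives ER at 79.900° from the x-axis; with |ER| = 19.3, R = (14.018, 5.9645). ER is perpendicular to RF, so RF runs at 169.90°; with |RF| = 12.8, F = (1.4160, 8.2092). The perpendicularity gives FZ at right angles to RF, so FZ runs at -100.10°; with |FZ| = 18.4, Z = (-1.8108, -9.9057). The perpendicularity gives ZW at right angles to FZ, so ZW runs at -10.100°; with |ZW| = 23.8, W = (21.620, -14.079). ∠ZWC = 50.0° gives WC at 119.90° from the x-axis; with |WC| = 28.9, C = (7.2141, 10.974). Then |RC| = |C − R| = 8.4488.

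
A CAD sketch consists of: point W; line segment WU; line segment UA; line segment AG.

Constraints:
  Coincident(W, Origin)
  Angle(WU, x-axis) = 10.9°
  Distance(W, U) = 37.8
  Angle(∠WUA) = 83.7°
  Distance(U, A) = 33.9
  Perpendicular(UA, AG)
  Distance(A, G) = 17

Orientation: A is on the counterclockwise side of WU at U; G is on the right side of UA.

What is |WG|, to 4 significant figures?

62.16

W is at the origin; WU runs at 10.9° with length 37.8, so U = 37.8·(cos 10.9°, sin 10.9°) = (37.12, 7.148). ∠WUA = 83.7°, so UA runs at 10.9° + (180° − 83.7°) = 107.2° from the x-axis; with |UA| = 33.9, A = U + 33.9·(cos 107.2°, sin 107.2°) = (27.09, 39.53). UA ⟂ AG; with |AG| = 17.0 on the right of UA, G = A + 17.0·(0.9553, 0.2957) = (43.33, 44.56). Then |WG| = |G − W| = 62.16.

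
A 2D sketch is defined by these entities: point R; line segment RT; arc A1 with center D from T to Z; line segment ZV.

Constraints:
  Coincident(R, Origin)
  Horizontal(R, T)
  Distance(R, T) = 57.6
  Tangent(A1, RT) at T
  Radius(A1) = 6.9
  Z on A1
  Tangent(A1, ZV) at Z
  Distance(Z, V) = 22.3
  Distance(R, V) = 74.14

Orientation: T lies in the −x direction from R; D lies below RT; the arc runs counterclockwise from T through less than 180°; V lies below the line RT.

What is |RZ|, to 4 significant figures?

64.59

Checks: |DZ| = 6.900 ✓; ∠(DZ, ZV) = 90.00° ✓; |ZV| = 22.30 ✓; |RV| = 74.14 ✓.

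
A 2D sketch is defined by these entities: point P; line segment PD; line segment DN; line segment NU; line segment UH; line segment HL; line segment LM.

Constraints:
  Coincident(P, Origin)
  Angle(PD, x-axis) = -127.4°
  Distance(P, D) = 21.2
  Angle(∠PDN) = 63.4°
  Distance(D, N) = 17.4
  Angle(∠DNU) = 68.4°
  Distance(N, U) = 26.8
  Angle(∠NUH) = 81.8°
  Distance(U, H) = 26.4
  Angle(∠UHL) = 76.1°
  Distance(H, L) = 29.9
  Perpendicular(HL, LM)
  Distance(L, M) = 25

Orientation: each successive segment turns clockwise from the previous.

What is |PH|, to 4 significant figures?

25.88

P is at the origin; PD runs at -127.4° with length 21.2, so D = (-12.88, -16.84). ∠PDN = 63.4° gives DN at 116.0° from the x-axis; with |DN| = 17.4, N = (-20.50, -1.203). ∠DNU = 68.4° gives NU at 4.400° from the x-axis; with |NU| = 26.8, U = (6.217, 0.8535). ∠NUH = 81.8° gives UH at -93.80° from the x-axis; with |UH| = 26.4, H = (4.467, -25.49). Then |PH| = |H − P| = 25.88.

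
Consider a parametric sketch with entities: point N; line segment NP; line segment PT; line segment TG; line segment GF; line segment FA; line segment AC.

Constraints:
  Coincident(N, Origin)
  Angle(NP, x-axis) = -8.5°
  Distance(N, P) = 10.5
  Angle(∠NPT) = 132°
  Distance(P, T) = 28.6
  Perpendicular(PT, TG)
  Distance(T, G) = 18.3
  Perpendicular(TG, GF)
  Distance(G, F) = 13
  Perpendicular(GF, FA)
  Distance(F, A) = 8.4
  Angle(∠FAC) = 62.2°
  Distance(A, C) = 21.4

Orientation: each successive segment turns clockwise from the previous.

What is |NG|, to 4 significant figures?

37.14

∠NPT = 132.0° gives PT at -56.50° from the x-axis; with |PT| = 28.6, T = (26.17, -25.40). PT ⟂ TG, so TG runs at -146.5°; with |TG| = 18.3, G = (10.91, -35.50). Then |NG| = |G − N| = 37.14.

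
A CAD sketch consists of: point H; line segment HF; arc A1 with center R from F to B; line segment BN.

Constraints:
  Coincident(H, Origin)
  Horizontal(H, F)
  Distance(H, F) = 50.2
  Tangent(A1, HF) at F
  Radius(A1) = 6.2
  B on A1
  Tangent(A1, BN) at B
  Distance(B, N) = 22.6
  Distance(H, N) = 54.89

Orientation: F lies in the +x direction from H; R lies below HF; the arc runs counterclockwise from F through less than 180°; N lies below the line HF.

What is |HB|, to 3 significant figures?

44.6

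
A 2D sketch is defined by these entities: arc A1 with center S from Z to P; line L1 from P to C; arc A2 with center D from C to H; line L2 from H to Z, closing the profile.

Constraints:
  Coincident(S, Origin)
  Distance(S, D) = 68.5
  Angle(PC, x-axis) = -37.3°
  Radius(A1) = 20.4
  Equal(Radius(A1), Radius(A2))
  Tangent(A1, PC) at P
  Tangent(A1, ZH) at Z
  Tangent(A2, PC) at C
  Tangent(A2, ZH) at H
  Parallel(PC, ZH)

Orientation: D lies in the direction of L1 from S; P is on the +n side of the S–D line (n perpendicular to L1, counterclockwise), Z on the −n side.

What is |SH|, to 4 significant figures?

71.47

Tangency of A1 to both parallel lines with radius 20.4 puts P and Z at S ± 20.4·n: P = (12.36, 16.23), Z = (-12.36, -16.23). Equal radii place C and H the same way about D: C = D + 20.4·n = (66.85, -25.28), H = D − 20.4·n = (42.13, -57.74). Then |SH| = |H − S| = 71.47.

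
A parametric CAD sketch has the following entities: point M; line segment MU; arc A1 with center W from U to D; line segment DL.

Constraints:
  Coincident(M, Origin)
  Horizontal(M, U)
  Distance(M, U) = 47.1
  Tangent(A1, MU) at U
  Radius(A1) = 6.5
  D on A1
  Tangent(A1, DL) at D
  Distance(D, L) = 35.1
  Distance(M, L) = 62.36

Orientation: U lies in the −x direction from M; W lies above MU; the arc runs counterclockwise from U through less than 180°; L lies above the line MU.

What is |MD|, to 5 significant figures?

41.354

M is at the origin; MU is horizontal with |MU| = 47.1 and U on the −x side, so U = (-47.100, 0.0000). A1 meets MU tangentially, so WU is at right angles to MU, so W = U + (0, 6.5) = (-47.100, 6.5000). Since WD ⟂ DL (tangency), |WL| = √(6.5² + 35.1²) = 35.697 regardless of where D sits on A1. So L lies on both circle(M, 62.36) and circle(W, 35.697); the above-MU intersection is L = (-45.933, 42.178). D is the foot of the tangent from L: D = (-40.673, 7.4739).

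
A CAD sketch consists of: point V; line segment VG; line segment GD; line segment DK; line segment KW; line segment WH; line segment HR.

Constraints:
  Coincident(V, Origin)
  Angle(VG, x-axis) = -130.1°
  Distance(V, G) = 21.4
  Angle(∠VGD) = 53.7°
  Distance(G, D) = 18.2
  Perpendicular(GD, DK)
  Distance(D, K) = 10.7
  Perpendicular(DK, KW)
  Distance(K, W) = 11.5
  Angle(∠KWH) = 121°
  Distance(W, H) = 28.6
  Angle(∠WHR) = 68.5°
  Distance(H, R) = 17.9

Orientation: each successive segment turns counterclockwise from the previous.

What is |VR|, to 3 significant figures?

34.2

V is at the origin; VG runs at -130.1° with length 21.4, so G = (-13.8, -16.4). ∠VGD = 53.7° gives GD at -3.80° from the x-axis; with |GD| = 18.2, D = (4.38, -17.6). GD is perpendicular to DK, so DK runs at 86.2°; with |DK| = 10.7, K = (5.08, -6.90). DK is perpendicular to KW, so KW runs at 176°; with |KW| = 11.5, W = (-6.39, -6.14). ∠KWH = 121.0° gives WH at -125° from the x-axis; with |WH| = 28.6, H = (-22.7, -29.6). ∠WHR = 68.5° gives HR at -13.3° from the x-axis; with |HR| = 17.9, R = (-5.29, -33.7). Then |VR| = |R − V| = 34.2.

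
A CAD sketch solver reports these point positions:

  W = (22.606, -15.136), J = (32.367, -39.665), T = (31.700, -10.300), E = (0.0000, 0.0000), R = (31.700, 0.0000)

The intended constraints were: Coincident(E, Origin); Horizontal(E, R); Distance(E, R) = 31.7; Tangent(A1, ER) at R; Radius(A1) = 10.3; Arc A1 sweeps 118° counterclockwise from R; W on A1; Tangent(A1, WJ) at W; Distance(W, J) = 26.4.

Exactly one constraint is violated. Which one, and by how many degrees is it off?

Tangent(A1, WJ) at W — off by 6.30°.

E = (0.00, 0.00) ✓; E.y = 0.00, R.y = 0.00 ✓; |ER| = 31.70 ✓; ∠(TR, RE) = 90.00° ✓; |TR| = 10.30 ✓; bearing(T→W) − bearing(T→R) = 118.0° ✓; |TW| = 10.30 ✓; ∠(TW, WJ) = 96.30° ✗; |WJ| = 26.40 ✓.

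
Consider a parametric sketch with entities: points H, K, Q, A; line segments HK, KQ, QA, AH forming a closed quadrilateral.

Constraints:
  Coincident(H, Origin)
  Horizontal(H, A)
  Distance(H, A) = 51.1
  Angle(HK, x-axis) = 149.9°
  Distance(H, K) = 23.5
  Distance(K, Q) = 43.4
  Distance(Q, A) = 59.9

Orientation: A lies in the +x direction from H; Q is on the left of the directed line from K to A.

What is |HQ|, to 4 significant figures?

44.26

Checks: |KQ| = 43.40 ✓; |QA| = 59.90 ✓.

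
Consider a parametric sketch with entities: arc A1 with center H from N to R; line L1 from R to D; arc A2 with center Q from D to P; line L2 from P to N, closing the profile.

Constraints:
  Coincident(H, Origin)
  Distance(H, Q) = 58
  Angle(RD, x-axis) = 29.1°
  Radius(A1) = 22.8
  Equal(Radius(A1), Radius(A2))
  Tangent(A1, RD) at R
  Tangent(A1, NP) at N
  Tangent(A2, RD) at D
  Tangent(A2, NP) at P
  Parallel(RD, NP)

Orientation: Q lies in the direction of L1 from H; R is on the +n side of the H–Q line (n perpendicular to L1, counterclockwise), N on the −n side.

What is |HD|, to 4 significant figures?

62.32

The slot axis is L1's direction at 29.1°, so u = (cos 29.1°, sin 29.1°) = (0.8738, 0.4863) and n = (−sin 29.1°, cos 29.1°) = (-0.4863, 0.8738). H is at the origin and Q lies 58.0 along u from H, so Q = 58.0·u = (50.68, 28.21). Tangency of A1 to both parallel lines with radius 22.8 puts R and N at H ± 22.8·n: R = (-11.09, 19.92), N = (11.09, -19.92). Equal radii place D and P the same way about Q: D = Q + 22.8·n = (39.59, 48.13), P = Q − 22.8·n = (61.77, 8.285). Then |HD| = |D − H| = 62.32.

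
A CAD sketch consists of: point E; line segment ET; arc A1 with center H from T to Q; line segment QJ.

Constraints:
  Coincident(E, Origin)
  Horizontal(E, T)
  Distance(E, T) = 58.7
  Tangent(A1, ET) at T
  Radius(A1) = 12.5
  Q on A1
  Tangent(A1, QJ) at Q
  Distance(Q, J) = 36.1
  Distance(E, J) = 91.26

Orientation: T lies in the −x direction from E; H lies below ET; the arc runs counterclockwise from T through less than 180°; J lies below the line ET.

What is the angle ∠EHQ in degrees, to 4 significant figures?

153.7°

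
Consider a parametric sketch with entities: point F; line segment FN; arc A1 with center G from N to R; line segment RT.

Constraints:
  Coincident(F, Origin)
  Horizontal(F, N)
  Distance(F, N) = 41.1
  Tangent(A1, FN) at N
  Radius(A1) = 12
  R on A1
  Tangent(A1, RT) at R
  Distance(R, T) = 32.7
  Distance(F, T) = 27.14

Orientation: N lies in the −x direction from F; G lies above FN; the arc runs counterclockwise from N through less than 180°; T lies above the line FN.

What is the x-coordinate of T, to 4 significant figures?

-9.030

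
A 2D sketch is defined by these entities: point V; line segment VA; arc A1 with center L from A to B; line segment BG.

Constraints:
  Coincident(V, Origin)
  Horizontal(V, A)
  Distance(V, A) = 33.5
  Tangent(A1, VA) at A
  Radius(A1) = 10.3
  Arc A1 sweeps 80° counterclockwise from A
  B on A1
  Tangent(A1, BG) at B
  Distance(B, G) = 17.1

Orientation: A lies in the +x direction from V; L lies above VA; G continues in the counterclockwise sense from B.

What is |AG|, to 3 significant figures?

28.5

V is at the origin; VA is horizontal with |VA| = 33.5 and A on the +x side, so A = (33.5, 0.00). Tangency of A1 to VA means the radius LA is perpendicular to VA, so L = A + (0, 10.3) = (33.5, 10.3). On A1, A sits at bearing -90° from L; an 80° counterclockwise sweep puts B at bearing -10°, so B = L + 10.3·(cos -10°, sin -10°) = (43.6, 8.51). The tangent condition forces LB to be normal to BG, so BG runs along (−sin -10°, cos -10°); with |BG| = 17.1, G = (46.6, 25.4). Then |AG| = |G − A| = 28.5.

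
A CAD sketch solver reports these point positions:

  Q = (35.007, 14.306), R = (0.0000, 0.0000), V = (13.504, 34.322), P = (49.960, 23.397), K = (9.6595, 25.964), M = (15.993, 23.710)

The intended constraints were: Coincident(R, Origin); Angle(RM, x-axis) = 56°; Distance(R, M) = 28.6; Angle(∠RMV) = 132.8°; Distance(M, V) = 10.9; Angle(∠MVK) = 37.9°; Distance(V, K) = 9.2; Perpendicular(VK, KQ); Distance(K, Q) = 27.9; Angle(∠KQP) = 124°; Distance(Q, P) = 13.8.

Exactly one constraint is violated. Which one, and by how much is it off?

Distance(Q, P) = 13.8 — off by 3.70.

R = (0.00, 0.00) ✓; RM at 56.00° ✓; |RM| = 28.60 ✓; ∠RMV = 132.8° ✓; |MV| = 10.90 ✓; ∠MVK = 37.90° ✓; |VK| = 9.200 ✓; ∠(VK, KQ) = 90.00° ✓; |KQ| = 27.90 ✓; ∠KQP = 124.0° ✓; |QP| = 17.50 ✗.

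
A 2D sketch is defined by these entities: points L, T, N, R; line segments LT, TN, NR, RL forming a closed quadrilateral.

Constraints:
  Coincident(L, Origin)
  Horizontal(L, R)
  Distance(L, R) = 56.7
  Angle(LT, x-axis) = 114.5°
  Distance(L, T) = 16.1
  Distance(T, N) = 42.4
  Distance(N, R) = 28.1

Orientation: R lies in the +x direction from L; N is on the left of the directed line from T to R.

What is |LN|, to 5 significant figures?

40.074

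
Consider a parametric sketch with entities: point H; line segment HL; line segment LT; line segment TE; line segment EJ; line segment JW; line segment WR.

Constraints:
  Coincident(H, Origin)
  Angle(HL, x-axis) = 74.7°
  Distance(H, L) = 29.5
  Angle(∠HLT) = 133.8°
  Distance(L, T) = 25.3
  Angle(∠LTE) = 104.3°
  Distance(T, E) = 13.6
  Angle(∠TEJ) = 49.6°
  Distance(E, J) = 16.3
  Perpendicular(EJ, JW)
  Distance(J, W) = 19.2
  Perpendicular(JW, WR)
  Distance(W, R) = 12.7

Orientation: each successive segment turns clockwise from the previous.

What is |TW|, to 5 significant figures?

11.586

∠TEJ = 49.6° gives EJ at -177.60° from the x-axis; with |EJ| = 16.3, J = (22.973, 29.865). EJ ⟂ JW, so JW runs at 92.400°; with |JW| = 19.2, W = (22.169, 49.048). Then |TW| = |W − T| = 11.586.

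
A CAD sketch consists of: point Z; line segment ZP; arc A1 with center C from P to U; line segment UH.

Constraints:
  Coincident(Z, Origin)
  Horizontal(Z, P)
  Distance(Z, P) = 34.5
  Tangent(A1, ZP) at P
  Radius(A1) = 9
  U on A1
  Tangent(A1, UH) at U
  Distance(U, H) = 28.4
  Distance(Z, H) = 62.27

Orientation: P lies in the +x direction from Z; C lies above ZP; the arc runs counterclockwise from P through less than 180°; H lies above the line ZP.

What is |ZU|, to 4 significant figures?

43.23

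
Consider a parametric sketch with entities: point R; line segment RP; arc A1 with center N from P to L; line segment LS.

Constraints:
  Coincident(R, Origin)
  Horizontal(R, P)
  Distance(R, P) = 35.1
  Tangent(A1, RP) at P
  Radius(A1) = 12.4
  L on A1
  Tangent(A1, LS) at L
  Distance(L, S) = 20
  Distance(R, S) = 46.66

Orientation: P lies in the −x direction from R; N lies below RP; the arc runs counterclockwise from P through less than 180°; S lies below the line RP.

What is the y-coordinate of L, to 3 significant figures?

-20.9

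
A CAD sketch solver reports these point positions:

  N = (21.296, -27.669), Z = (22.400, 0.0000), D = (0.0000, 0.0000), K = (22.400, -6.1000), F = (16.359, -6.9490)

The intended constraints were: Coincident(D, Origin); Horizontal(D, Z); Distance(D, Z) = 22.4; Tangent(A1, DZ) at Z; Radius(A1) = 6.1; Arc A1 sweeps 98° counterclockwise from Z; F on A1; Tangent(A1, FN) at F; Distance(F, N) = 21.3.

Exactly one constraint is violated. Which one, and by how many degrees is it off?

Tangent(A1, FN) at F — off by 5.40°.

D = (0.00, 0.00) ✓; D.y = 0.00, Z.y = 0.00 ✓; |DZ| = 22.40 ✓; ∠(KZ, ZD) = 90.00° ✓; |KZ| = 6.100 ✓; bearing(K→F) − bearing(K→Z) = 98.00° ✓; |KF| = 6.100 ✓; ∠(KF, FN) = 84.60° ✗; |FN| = 21.30 ✓.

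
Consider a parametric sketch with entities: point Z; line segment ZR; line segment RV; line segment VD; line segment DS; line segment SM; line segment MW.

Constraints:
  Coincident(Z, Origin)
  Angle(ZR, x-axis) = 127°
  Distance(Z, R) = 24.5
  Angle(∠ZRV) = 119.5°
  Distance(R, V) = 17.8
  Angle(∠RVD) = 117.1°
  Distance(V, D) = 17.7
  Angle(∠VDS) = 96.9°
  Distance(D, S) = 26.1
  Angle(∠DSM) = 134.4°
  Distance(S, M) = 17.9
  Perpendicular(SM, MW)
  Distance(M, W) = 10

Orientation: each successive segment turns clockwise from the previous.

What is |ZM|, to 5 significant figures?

5.5696

∠VDS = 96.9° gives DS at -79.500° from the x-axis; with |DS| = 26.1, S = (14.775, 11.339). ∠DSM = 134.4° gives SM at -125.10° from the x-axis; with |SM| = 17.9, M = (4.4821, -3.3062). Then |ZM| = |M − Z| = 5.5696.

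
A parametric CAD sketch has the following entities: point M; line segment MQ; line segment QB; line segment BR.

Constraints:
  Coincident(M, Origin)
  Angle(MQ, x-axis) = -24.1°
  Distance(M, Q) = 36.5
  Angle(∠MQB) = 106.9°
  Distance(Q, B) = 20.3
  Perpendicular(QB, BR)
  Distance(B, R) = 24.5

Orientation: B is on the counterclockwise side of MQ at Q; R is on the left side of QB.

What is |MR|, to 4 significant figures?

32.62

∠MQB = 106.9°, so QB runs at -24.1° + (180° − 106.9°) = 49.00° from the x-axis; with |QB| = 20.3, B = Q + 20.3·(cos 49.00°, sin 49.00°) = (46.64, 0.4165). QB is perpendicular to BR; with |BR| = 24.5 on the left of QB, R = B + 24.5·(-0.7547, 0.6561) = (28.15, 16.49). Then |MR| = |R − M| = 32.62.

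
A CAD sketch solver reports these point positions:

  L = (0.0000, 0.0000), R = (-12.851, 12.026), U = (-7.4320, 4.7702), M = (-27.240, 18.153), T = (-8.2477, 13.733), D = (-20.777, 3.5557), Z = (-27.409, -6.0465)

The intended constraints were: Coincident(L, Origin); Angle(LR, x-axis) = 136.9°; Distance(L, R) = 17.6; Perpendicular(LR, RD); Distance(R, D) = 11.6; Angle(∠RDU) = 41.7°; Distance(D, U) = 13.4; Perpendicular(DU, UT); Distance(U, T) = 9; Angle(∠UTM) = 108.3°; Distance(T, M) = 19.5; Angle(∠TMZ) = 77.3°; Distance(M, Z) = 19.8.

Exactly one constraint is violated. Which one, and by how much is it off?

Distance(M, Z) = 19.8 — off by 4.40.

L = (0.00, 0.00) ✓; LR at 136.9° ✓; |LR| = 17.60 ✓; ∠(LR, RD) = 90.00° ✓; |RD| = 11.60 ✓; ∠RDU = 41.70° ✓; |DU| = 13.40 ✓; ∠(DU, UT) = 90.00° ✓; |UT| = 9.000 ✓; ∠UTM = 108.3° ✓; |TM| = 19.50 ✓; ∠TMZ = 77.30° ✓; |MZ| = 24.20 ✗.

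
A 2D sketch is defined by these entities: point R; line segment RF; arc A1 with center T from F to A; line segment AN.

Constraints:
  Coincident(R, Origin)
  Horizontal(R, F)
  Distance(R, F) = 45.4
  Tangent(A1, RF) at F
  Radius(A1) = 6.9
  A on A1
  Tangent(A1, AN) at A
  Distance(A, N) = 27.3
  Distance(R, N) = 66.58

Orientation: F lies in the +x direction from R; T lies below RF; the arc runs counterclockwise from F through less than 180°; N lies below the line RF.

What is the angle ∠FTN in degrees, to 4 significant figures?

152.3°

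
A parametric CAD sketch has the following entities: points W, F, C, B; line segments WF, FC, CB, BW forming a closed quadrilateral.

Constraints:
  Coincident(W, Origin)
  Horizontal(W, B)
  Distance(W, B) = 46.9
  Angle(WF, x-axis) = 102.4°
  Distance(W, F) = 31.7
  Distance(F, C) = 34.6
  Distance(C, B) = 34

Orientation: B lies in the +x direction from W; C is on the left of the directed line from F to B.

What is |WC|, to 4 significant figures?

39.39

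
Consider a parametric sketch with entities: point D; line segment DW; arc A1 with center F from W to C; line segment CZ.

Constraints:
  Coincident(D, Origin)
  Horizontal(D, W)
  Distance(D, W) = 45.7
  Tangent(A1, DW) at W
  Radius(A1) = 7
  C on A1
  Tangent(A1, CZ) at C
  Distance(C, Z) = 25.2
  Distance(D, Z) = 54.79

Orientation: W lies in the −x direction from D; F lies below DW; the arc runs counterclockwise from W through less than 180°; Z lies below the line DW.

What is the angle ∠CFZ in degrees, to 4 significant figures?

74.48°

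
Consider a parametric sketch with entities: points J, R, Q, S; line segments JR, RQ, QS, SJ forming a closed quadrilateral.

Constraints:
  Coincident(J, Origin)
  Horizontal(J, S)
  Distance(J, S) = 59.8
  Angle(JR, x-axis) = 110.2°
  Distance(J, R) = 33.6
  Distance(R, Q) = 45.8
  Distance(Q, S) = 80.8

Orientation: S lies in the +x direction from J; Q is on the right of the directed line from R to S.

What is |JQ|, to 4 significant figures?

24.02

Checks: |RQ| = 45.80 ✓; |QS| = 80.80 ✓.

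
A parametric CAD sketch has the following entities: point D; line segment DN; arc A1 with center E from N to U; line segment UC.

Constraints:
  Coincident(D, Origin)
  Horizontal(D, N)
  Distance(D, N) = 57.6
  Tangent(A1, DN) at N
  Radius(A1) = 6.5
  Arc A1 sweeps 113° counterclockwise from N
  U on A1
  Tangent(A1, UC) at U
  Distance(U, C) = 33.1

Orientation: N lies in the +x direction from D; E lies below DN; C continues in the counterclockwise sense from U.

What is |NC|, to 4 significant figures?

40.12

On A1, N sits at bearing 90° from E; a 113° counterclockwise sweep puts U at bearing 203°, so U = E + 6.5·(cos 203°, sin 203°) = (51.62, -9.040). The tangent condition forces EU to be normal to UC, so UC runs along (−sin 203°, cos 203°); with |UC| = 33.1, C = (64.55, -39.51). Then |NC| = |C − N| = 40.12.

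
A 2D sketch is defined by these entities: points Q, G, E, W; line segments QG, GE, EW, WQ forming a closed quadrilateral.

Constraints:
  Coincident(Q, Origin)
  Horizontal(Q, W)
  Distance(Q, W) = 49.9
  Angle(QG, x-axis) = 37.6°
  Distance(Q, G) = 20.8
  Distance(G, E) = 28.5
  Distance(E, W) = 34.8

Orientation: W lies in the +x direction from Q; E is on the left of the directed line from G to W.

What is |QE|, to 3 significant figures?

49.2

Checks: |GE| = 28.50 ✓; |EW| = 34.80 ✓.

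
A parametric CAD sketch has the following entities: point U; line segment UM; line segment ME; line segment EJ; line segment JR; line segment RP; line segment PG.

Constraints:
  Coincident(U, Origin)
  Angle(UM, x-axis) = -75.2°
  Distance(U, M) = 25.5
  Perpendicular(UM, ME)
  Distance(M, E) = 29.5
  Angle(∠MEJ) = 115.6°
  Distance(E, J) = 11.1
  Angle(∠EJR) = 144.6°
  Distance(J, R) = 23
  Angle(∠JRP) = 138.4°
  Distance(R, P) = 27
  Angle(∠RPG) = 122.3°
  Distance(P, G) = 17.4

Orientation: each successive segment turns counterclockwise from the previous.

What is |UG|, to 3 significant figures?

19.7

U is at the origin; UM runs at -75.2° with length 25.5, so M = (6.51, -24.7). The perpendicularity gives ME at right angles to UM, so ME runs at 14.8°; with |ME| = 29.5, E = (35.0, -17.1). ∠MEJ = 115.6° gives EJ at 79.2° from the x-axis; with |EJ| = 11.1, J = (37.1, -6.21). ∠EJR = 144.6° gives JR at 115° from the x-axis; with |JR| = 23.0, R = (27.5, 14.7). ∠JRP = 138.4° gives RP at 156° from the x-axis; with |RP| = 27.0, P = (2.84, 25.6). ∠RPG = 122.3° gives PG at -146° from the x-axis; with |PG| = 17.4, G = (-11.6, 15.9). Then |UG| = |G − U| = 19.7.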